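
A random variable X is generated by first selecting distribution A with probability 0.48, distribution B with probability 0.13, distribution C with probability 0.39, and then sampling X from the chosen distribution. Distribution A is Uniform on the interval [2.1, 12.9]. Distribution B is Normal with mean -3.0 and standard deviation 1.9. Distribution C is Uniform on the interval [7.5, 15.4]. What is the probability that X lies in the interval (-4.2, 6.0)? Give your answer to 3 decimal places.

0.269

Conditional on each component, P(-4.2 < X < 6.0): A: 0.361111; B: 0.736168; C: 0.
By total probability, P(-4.2 < X < 6.0) = 0.48·0.361111 + 0.13·0.736168 + 0.39·0 = 0.269035.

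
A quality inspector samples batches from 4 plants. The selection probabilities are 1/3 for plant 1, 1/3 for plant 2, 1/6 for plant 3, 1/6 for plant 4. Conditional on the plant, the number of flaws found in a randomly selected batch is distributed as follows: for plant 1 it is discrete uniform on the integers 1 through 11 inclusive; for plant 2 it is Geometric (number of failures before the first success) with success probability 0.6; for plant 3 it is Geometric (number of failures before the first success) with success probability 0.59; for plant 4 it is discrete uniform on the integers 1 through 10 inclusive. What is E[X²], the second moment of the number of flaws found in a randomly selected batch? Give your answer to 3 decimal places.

22.545

For each component E[X²] = Var + (mean)², giving 1: 46; 2: 1.55556; 3: 1.66073; 4: 38.5.
Overall E[X²] = 0.333333·46 + 0.333333·1.55556 + 0.166667·1.66073 + 0.166667·38.5 = 22.5453.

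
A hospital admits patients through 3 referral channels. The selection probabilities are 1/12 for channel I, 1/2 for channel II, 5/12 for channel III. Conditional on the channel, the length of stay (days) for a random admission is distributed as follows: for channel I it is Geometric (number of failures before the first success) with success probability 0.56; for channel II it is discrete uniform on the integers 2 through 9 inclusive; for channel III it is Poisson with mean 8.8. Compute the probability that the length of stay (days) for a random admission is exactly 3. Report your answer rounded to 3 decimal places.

0.074

Conditional on each channel, P(X = 3): I: 0.047703; II: 0.125; III: 0.0171201.
By total probability, P(X = 3) = 0.0833333·0.047703 + 0.5·0.125 + 0.416667·0.0171201 = 0.0736086.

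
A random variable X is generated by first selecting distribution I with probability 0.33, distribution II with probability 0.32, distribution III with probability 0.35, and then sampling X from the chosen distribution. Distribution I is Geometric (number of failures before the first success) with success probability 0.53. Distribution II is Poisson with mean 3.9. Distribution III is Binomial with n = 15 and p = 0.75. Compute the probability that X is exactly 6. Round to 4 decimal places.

0.0347

Conditional on each component, P(X = 6): I: 0.00571298; II: 0.0989251; III: 0.00339807.
By total probability, P(X = 6) = 0.33·0.00571298 + 0.32·0.0989251 + 0.35·0.00339807 = 0.0347307.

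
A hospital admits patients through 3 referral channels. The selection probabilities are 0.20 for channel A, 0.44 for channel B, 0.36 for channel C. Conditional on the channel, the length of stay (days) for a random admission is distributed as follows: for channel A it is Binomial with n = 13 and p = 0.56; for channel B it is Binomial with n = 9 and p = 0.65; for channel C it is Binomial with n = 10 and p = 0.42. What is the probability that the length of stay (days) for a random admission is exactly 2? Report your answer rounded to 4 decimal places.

Conditional on each channel, P(X = 2): A: 0.00292718; B: 0.00978601; C: 0.101656.
By total probability, P(X = 2) = 0.2·0.00292718 + 0.44·0.00978601 + 0.36·0.101656 = 0.0414876.

0.0415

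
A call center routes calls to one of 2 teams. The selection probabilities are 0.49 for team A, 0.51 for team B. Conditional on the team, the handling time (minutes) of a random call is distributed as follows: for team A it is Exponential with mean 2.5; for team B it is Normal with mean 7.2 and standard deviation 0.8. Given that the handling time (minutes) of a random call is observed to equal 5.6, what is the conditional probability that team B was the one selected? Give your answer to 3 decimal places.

0.623

Likelihoods f(5.6 | ·): A: 0.0425834; B: 0.0674887.
Posterior ∝ prior × likelihood. Numerator for B: 0.51·0.0674887 = 0.0344192.
Normalizing constant: 0.49·0.0425834 + 0.51·0.0674887 = 0.0552851.
P(B | observation) = 0.0344192 / 0.0552851 = 0.622577.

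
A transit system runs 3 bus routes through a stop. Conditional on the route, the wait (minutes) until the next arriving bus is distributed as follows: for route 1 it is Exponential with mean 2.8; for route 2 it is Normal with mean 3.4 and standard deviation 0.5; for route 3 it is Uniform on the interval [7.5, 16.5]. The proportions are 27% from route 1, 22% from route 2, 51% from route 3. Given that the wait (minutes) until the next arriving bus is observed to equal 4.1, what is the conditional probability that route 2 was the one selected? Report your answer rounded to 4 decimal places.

Likelihoods f(4.1 | ·): 1: 0.0825868; 2: 0.299455; 3: 0.
Posterior ∝ prior × likelihood. Numerator for 2: 0.22·0.299455 = 0.0658801.
Normalizing constant: 0.27·0.0825868 + 0.22·0.299455 + 0.51·0 = 0.0881785.
P(2 | observation) = 0.0658801 / 0.0881785 = 0.747122.

0.7471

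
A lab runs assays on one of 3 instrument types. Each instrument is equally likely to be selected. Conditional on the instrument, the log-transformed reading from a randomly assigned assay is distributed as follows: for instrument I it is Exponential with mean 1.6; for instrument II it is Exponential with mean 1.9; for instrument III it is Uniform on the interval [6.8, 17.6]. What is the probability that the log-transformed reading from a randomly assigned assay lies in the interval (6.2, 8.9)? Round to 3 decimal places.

Conditional on each instrument, P(6.2 < X < 8.9): I: 0.0169152; II: 0.0290273; III: 0.194444.
By total probability, P(6.2 < X < 8.9) = 0.333333·0.0169152 + 0.333333·0.0290273 + 0.333333·0.194444 = 0.080129.

0.080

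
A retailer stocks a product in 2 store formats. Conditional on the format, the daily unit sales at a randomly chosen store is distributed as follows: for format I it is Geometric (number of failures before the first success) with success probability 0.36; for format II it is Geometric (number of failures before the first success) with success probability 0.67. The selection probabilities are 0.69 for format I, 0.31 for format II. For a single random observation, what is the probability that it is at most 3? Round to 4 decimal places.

0.8806

Conditional on each format, P(X ≤ 3): I: 0.832228; II: 0.988141.
By total probability, P(X ≤ 3) = 0.69·0.832228 + 0.31·0.988141 = 0.880561.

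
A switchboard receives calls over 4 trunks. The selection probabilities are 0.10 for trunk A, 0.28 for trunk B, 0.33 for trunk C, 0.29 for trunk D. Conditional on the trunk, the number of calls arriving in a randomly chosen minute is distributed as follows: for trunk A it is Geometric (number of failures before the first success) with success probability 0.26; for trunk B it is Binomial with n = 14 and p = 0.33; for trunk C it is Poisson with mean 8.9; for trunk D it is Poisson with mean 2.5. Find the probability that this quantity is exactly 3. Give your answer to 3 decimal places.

Conditional on each trunk, P(X = 3): A: 0.105358; B: 0.159759; C: 0.016025; D: 0.213763.
By total probability, P(X = 3) = 0.1·0.105358 + 0.28·0.159759 + 0.33·0.016025 + 0.29·0.213763 = 0.122548.

0.123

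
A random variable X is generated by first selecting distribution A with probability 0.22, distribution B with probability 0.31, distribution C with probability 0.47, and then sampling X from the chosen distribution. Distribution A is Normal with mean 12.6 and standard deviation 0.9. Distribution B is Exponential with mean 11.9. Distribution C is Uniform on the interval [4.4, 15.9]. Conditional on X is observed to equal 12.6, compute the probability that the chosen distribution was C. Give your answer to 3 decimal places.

Likelihoods f(12.6 | ·): A: 0.443269; B: 0.0291482; C: 0.0869565.
Posterior ∝ prior × likelihood. Numerator for C: 0.47·0.0869565 = 0.0408696.
Normalizing constant: 0.22·0.443269 + 0.31·0.0291482 + 0.47·0.0869565 = 0.147425.
P(C | observation) = 0.0408696 / 0.147425 = 0.277223.

0.277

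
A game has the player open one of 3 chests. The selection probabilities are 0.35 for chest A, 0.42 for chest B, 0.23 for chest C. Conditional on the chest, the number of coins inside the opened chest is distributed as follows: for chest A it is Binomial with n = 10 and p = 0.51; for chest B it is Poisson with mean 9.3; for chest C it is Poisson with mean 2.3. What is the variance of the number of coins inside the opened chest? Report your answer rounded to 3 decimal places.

13.267

Per component, A: μ=5.1, E[X²]=28.509; B: μ=9.3, E[X²]=95.79; C: μ=2.3, E[X²]=7.59.
E[X] = 0.35·5.1 + 0.42·9.3 + 0.23·2.3 = 6.22.
E[X²] = 0.35·28.509 + 0.42·95.79 + 0.23·7.59 = 51.9556.
Var(X) = E[X²] − (E[X])² = 51.9556 − 38.6884 = 13.2673.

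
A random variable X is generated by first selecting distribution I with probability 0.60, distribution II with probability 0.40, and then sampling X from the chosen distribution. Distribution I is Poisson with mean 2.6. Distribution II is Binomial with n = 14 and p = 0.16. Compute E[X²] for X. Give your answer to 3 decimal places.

8.376

For each component E[X²] = Var + (mean)², giving I: 9.36; II: 6.8992.
Overall E[X²] = 0.6·9.36 + 0.4·6.8992 = 8.37568.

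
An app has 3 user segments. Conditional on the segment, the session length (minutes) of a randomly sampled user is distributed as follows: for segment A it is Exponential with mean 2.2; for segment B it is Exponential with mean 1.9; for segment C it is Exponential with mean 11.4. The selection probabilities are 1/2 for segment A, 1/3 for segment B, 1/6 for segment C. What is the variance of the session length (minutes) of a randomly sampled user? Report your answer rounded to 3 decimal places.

Per component, A: μ=2.2, E[X²]=9.68; B: μ=1.9, E[X²]=7.22; C: μ=11.4, E[X²]=259.92.
E[X] = 0.5·2.2 + 0.333333·1.9 + 0.166667·11.4 = 3.63333.
E[X²] = 0.5·9.68 + 0.333333·7.22 + 0.166667·259.92 = 50.5667.
Var(X) = E[X²] − (E[X])² = 50.5667 − 13.2011 = 37.3656.

37.366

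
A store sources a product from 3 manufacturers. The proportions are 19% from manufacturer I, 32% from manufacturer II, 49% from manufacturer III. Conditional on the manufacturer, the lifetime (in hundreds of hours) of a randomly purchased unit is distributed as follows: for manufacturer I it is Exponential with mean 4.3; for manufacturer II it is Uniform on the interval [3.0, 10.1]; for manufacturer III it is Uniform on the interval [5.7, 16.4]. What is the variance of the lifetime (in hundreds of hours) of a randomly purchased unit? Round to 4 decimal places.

Per component, I: μ=4.3, E[X²]=36.98; II: μ=6.55, E[X²]=47.1033; III: μ=11.05, E[X²]=131.643.
E[X] = 0.19·4.3 + 0.32·6.55 + 0.49·11.05 = 8.3275.
E[X²] = 0.19·36.98 + 0.32·47.1033 + 0.49·131.643 = 86.6045.
Var(X) = E[X²] − (E[X])² = 86.6045 − 69.3473 = 17.2572.

17.2572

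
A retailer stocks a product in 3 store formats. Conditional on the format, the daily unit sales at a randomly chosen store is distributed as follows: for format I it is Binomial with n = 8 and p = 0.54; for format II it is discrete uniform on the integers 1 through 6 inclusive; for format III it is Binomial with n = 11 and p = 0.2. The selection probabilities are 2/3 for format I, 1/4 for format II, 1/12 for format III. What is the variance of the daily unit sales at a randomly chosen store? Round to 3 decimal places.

Per component, I: μ=4.32, E[X²]=20.6496; II: μ=3.5, E[X²]=15.1667; III: μ=2.2, E[X²]=6.6.
E[X] = 0.666667·4.32 + 0.25·3.5 + 0.0833333·2.2 = 3.93833.
E[X²] = 0.666667·20.6496 + 0.25·15.1667 + 0.0833333·6.6 = 18.1081.
Var(X) = E[X²] − (E[X])² = 18.1081 − 15.5105 = 2.5976.

2.598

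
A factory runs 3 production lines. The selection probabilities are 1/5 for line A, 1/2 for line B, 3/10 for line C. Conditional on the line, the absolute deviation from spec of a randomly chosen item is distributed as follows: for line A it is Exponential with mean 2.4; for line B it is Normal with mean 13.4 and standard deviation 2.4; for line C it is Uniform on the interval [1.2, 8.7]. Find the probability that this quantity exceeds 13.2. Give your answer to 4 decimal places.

Conditional on each line, P(X > 13.2): A: 0.00408677; B: 0.533207; C: 0.
By total probability, P(X > 13.2) = 0.2·0.00408677 + 0.5·0.533207 + 0.3·0 = 0.267421.

0.2674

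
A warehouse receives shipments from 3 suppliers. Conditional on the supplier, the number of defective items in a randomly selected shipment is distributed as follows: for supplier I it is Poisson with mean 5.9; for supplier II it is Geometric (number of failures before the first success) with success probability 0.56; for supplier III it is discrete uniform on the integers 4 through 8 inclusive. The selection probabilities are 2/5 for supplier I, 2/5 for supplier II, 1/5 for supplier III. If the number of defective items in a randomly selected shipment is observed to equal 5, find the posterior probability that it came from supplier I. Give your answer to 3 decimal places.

Likelihoods P(X=5 | ·): I: 0.163208; II: 0.00923531; III: 0.2.
Posterior ∝ prior × likelihood. Numerator for I: 0.4·0.163208 = 0.0652832.
Normalizing constant: 0.4·0.163208 + 0.4·0.00923531 + 0.2·0.2 = 0.108977.
P(I | observation) = 0.0652832 / 0.108977 = 0.599053.

0.599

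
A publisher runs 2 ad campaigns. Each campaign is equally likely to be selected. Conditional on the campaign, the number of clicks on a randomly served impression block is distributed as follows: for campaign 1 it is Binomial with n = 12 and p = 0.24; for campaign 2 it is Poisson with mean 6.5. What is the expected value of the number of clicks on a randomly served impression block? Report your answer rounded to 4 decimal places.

Component means — 1: 2.88; 2: 6.5.
E[X] = 0.5·2.88 + 0.5·6.5 = 4.69.

4.6900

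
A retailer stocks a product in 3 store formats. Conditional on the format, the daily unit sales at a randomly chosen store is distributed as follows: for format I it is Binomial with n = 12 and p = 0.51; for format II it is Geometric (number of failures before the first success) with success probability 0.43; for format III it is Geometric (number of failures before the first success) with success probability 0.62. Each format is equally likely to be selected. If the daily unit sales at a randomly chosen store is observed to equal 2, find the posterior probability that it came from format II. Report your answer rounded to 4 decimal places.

Likelihoods P(X=2 | ·): I: 0.0136976; II: 0.139707; III: 0.089528.
Posterior ∝ prior × likelihood. Numerator for II: 0.333333·0.139707 = 0.046569.
Normalizing constant: 0.333333·0.0136976 + 0.333333·0.139707 + 0.333333·0.089528 = 0.0809775.
P(II | observation) = 0.046569 / 0.0809775 = 0.575085.

0.5751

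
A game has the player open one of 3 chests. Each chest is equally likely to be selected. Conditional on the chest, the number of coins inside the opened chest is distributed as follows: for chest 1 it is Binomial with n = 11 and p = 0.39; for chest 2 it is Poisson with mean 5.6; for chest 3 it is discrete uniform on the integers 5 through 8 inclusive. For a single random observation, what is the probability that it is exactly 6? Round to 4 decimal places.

0.1819

Conditional on each chest, P(X = 6): 1: 0.137303; 2: 0.158397; 3: 0.25.
By total probability, P(X = 6) = 0.333333·0.137303 + 0.333333·0.158397 + 0.333333·0.25 = 0.1819.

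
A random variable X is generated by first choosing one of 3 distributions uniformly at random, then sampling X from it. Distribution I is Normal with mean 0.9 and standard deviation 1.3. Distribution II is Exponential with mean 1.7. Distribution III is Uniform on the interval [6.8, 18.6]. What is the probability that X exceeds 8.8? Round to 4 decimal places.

Conditional on each component, P(X > 8.8): I: 6.12552e-10; II: 0.00564791; III: 0.830508.
By total probability, P(X > 8.8) = 0.333333·6.12552e-10 + 0.333333·0.00564791 + 0.333333·0.830508 = 0.278719.

0.2787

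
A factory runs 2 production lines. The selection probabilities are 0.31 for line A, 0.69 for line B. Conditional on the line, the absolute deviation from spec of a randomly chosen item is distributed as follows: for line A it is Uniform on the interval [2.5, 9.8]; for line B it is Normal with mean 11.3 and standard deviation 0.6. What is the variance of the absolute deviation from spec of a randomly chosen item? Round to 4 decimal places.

7.2982

Per component, A: μ=6.15, E[X²]=42.2633; B: μ=11.3, E[X²]=128.05.
E[X] = 0.31·6.15 + 0.69·11.3 = 9.7035.
E[X²] = 0.31·42.2633 + 0.69·128.05 = 101.456.
Var(X) = E[X²] − (E[X])² = 101.456 − 94.1579 = 7.29822.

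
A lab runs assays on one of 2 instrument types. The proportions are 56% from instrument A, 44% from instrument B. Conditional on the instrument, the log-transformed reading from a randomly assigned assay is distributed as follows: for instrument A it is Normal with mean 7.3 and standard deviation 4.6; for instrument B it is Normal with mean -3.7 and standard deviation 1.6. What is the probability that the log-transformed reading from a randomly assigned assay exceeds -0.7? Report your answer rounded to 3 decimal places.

Conditional on each instrument, P(X > -0.7): A: 0.958994; B: 0.0303964.
By total probability, P(X > -0.7) = 0.56·0.958994 + 0.44·0.0303964 = 0.550411.

0.550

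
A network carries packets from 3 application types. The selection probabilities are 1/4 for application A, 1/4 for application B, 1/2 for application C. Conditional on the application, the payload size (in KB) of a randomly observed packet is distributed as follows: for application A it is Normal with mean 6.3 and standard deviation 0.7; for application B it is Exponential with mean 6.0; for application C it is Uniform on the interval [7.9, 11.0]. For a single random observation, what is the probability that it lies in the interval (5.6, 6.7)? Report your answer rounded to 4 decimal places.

0.1558

Conditional on each application, P(5.6 < X < 6.7): A: 0.55749; B: 0.0658715; C: 0.
By total probability, P(5.6 < X < 6.7) = 0.25·0.55749 + 0.25·0.0658715 + 0.5·0 = 0.15584.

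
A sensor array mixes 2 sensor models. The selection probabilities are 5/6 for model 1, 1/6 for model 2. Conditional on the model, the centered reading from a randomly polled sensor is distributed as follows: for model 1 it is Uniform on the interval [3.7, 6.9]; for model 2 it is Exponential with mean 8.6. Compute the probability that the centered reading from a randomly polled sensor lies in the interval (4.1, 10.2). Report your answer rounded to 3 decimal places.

0.782

Conditional on each model, P(4.1 < X < 10.2): 1: 0.875; 2: 0.315375.
By total probability, P(4.1 < X < 10.2) = 0.833333·0.875 + 0.166667·0.315375 = 0.781729.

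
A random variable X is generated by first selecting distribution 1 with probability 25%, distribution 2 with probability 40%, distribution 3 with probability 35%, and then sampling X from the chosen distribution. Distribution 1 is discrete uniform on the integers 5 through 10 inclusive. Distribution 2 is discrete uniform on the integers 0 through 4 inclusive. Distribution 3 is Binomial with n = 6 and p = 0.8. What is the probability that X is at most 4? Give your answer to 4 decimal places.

0.5206

Conditional on each component, P(X ≤ 4): 1: 0; 2: 1; 3: 0.34464.
By total probability, P(X ≤ 4) = 0.25·0 + 0.4·1 + 0.35·0.34464 = 0.520624.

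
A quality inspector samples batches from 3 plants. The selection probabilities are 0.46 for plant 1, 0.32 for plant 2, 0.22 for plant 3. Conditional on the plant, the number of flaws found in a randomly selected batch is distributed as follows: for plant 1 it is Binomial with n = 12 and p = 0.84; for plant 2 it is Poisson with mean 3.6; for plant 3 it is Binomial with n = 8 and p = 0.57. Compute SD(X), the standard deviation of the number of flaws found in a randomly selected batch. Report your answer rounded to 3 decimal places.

3.414

Per component, 1: μ=10.08, E[X²]=103.219; 2: μ=3.6, E[X²]=16.56; 3: μ=4.56, E[X²]=22.7544.
E[X] = 0.46·10.08 + 0.32·3.6 + 0.22·4.56 = 6.792.
E[X²] = 0.46·103.219 + 0.32·16.56 + 0.22·22.7544 = 57.786.
Var(X) = E[X²] − (E[X])² = 57.786 − 46.1313 = 11.6547.
SD(X) = √11.6547 = 3.4139.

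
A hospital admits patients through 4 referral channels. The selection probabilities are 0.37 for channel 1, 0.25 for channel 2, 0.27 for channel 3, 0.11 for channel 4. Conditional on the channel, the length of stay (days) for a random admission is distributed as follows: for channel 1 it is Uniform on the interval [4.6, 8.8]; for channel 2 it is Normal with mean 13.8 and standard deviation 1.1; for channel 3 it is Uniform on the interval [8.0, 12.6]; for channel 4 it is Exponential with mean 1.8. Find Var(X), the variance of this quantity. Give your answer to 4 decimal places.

15.5464

Per component, 1: μ=6.7, E[X²]=46.36; 2: μ=13.8, E[X²]=191.65; 3: μ=10.3, E[X²]=107.853; 4: μ=1.8, E[X²]=6.48.
E[X] = 0.37·6.7 + 0.25·13.8 + 0.27·10.3 + 0.11·1.8 = 8.908.
E[X²] = 0.37·46.36 + 0.25·191.65 + 0.27·107.853 + 0.11·6.48 = 94.8989.
Var(X) = E[X²] − (E[X])² = 94.8989 − 79.3525 = 15.5464.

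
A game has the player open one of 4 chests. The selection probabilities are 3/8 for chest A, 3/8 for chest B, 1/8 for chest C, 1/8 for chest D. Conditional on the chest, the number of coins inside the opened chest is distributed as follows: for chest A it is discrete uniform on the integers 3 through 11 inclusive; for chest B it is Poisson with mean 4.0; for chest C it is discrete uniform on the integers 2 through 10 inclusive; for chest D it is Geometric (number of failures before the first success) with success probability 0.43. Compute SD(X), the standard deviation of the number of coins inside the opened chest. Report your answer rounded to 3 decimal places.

Per component, A: μ=7, E[X²]=55.6667; B: μ=4, E[X²]=20; C: μ=6, E[X²]=42.6667; D: μ=1.32558, E[X²]=4.83991.
E[X] = 0.375·7 + 0.375·4 + 0.125·6 + 0.125·1.32558 = 5.0407.
E[X²] = 0.375·55.6667 + 0.375·20 + 0.125·42.6667 + 0.125·4.83991 = 34.3133.
Var(X) = E[X²] − (E[X])² = 34.3133 − 25.4086 = 8.90469.
SD(X) = √8.90469 = 2.98407.

2.984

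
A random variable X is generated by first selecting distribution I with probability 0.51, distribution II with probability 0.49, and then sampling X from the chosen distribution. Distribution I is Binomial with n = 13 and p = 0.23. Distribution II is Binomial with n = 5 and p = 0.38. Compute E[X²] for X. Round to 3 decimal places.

For each component E[X²] = Var + (mean)², giving I: 11.2424; II: 4.788.
Overall E[X²] = 0.51·11.2424 + 0.49·4.788 = 8.07974.

8.080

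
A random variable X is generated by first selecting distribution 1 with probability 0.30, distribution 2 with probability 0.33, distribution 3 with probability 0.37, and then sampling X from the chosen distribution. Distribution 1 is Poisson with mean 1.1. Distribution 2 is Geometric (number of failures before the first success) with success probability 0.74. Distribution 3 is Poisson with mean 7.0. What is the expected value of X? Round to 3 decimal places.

3.036

Component means — 1: 1.1; 2: 0.351351; 3: 7.
E[X] = 0.3·1.1 + 0.33·0.351351 + 0.37·7 = 3.03595.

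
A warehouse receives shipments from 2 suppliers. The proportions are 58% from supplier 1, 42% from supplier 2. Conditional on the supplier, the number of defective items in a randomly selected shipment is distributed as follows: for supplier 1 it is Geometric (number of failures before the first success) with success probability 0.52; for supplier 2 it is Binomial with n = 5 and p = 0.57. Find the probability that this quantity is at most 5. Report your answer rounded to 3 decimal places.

0.993

Conditional on each supplier, P(X ≤ 5): 1: 0.987769; 2: 1.
By total probability, P(X ≤ 5) = 0.58·0.987769 + 0.42·1 = 0.992906.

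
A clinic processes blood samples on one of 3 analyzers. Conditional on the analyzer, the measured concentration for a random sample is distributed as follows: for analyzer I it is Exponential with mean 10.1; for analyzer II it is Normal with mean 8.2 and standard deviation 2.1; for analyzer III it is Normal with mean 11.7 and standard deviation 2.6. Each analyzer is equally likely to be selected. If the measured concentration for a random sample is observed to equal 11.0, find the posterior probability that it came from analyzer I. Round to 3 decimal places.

Likelihoods f(11.0 | ·): I: 0.0333184; II: 0.0781; III: 0.147978.
Posterior ∝ prior × likelihood. Numerator for I: 0.333333·0.0333184 = 0.0111061.
Normalizing constant: 0.333333·0.0333184 + 0.333333·0.0781 + 0.333333·0.147978 = 0.0864654.
P(I | observation) = 0.0111061 / 0.0864654 = 0.128446.

0.128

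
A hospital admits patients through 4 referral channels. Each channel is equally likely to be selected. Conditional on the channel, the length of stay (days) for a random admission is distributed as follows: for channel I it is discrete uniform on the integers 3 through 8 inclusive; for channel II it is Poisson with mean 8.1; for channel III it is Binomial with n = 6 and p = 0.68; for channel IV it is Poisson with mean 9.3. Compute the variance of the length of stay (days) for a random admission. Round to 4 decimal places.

9.6596

Per component, I: μ=5.5, E[X²]=33.1667; II: μ=8.1, E[X²]=73.71; III: μ=4.08, E[X²]=17.952; IV: μ=9.3, E[X²]=95.79.
E[X] = 0.25·5.5 + 0.25·8.1 + 0.25·4.08 + 0.25·9.3 = 6.745.
E[X²] = 0.25·33.1667 + 0.25·73.71 + 0.25·17.952 + 0.25·95.79 = 55.1547.
Var(X) = E[X²] − (E[X])² = 55.1547 − 45.495 = 9.65964.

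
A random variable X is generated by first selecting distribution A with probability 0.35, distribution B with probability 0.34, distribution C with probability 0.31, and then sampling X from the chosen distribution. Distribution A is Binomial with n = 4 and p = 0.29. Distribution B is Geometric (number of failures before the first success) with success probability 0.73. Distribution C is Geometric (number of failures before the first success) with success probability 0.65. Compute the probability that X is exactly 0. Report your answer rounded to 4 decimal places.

Conditional on each component, P(X = 0): A: 0.254117; B: 0.73; C: 0.65.
By total probability, P(X = 0) = 0.35·0.254117 + 0.34·0.73 + 0.31·0.65 = 0.538641.

0.5386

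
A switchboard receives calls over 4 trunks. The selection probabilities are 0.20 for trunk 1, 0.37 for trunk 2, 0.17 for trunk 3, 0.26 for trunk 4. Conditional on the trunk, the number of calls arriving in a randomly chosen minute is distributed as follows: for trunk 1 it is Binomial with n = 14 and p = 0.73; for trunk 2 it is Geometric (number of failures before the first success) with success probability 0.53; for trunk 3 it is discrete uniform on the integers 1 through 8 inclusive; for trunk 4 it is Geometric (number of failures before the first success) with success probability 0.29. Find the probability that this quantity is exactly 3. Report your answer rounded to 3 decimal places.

Conditional on each trunk, P(X = 3): 1: 7.87175e-05; 2: 0.0550262; 3: 0.125; 4: 0.103794.
By total probability, P(X = 3) = 0.2·7.87175e-05 + 0.37·0.0550262 + 0.17·0.125 + 0.26·0.103794 = 0.0686119.

0.069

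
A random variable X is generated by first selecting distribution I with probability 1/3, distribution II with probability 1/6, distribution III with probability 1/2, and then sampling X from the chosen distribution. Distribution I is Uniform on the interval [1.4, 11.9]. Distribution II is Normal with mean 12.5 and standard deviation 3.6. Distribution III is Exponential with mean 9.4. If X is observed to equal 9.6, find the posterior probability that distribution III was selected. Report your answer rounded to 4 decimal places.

0.2981

Likelihoods f(9.6 | ·): I: 0.0952381; II: 0.0801118; III: 0.0383122.
Posterior ∝ prior × likelihood. Numerator for III: 0.5·0.0383122 = 0.0191561.
Normalizing constant: 0.333333·0.0952381 + 0.166667·0.0801118 + 0.5·0.0383122 = 0.0642541.
P(III | observation) = 0.0191561 / 0.0642541 = 0.298131.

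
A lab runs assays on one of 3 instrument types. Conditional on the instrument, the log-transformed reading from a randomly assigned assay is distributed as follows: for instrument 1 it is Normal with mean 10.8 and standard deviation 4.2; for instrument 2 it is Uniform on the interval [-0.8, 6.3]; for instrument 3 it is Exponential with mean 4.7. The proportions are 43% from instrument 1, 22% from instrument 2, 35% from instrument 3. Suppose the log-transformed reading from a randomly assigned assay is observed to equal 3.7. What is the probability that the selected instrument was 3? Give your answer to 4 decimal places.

0.4539

Likelihoods f(3.7 | ·): 1: 0.0227571; 2: 0.140845; 3: 0.0968302.
Posterior ∝ prior × likelihood. Numerator for 3: 0.35·0.0968302 = 0.0338906.
Normalizing constant: 0.43·0.0227571 + 0.22·0.140845 + 0.35·0.0968302 = 0.074662.
P(3 | observation) = 0.0338906 / 0.074662 = 0.45392.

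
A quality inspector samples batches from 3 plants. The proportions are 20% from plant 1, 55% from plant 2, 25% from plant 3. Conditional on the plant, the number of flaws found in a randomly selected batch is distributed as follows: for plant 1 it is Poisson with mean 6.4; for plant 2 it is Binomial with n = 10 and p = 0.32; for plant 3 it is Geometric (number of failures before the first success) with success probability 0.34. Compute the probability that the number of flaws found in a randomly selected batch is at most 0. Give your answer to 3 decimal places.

0.097

Conditional on each plant, P(X ≤ 0): 1: 0.00166156; 2: 0.0211392; 3: 0.34.
By total probability, P(X ≤ 0) = 0.2·0.00166156 + 0.55·0.0211392 + 0.25·0.34 = 0.0969589.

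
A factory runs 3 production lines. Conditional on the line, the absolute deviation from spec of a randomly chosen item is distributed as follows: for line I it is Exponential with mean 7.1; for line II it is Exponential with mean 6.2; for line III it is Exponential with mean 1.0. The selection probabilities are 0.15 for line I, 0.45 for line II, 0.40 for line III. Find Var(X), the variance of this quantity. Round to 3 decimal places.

32.414

Per component, I: μ=7.1, E[X²]=100.82; II: μ=6.2, E[X²]=76.88; III: μ=1, E[X²]=2.
E[X] = 0.15·7.1 + 0.45·6.2 + 0.4·1 = 4.255.
E[X²] = 0.15·100.82 + 0.45·76.88 + 0.4·2 = 50.519.
Var(X) = E[X²] − (E[X])² = 50.519 − 18.105 = 32.414.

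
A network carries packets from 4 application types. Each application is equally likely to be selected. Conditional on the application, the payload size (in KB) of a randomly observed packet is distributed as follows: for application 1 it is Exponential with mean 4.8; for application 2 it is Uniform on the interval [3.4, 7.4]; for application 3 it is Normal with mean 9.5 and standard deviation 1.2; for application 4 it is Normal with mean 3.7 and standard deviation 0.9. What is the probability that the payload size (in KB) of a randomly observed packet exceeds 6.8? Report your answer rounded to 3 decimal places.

0.345

Conditional on each application, P(X > 6.8): 1: 0.242521; 2: 0.15; 3: 0.987776; 4: 0.000286117.
By total probability, P(X > 6.8) = 0.25·0.242521 + 0.25·0.15 + 0.25·0.987776 + 0.25·0.000286117 = 0.345146.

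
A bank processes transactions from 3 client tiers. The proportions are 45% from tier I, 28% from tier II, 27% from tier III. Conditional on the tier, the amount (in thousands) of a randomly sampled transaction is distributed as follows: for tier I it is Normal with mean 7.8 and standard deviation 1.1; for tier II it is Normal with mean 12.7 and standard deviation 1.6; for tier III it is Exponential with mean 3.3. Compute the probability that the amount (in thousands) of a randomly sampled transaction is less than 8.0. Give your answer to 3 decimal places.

0.504

Conditional on each tier, P(X < 8.0): I: 0.572137; II: 0.00165435; III: 0.911455.
By total probability, P(X < 8.0) = 0.45·0.572137 + 0.28·0.00165435 + 0.27·0.911455 = 0.504018.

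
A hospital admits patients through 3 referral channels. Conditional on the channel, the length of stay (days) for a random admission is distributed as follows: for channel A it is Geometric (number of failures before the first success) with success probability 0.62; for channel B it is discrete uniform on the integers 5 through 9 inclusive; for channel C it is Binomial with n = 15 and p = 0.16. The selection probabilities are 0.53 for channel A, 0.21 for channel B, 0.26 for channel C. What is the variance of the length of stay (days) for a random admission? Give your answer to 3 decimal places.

Per component, A: μ=0.612903, E[X²]=1.3642; B: μ=7, E[X²]=51; C: μ=2.4, E[X²]=7.776.
E[X] = 0.53·0.612903 + 0.21·7 + 0.26·2.4 = 2.41884.
E[X²] = 0.53·1.3642 + 0.21·51 + 0.26·7.776 = 13.4548.
Var(X) = E[X²] − (E[X])² = 13.4548 − 5.85078 = 7.60401.

7.604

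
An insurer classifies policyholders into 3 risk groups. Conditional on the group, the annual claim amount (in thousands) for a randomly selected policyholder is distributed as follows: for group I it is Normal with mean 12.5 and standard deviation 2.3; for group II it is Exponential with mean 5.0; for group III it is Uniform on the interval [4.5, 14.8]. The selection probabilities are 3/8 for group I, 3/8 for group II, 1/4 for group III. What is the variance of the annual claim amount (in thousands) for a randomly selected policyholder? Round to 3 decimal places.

24.268

Per component, I: μ=12.5, E[X²]=161.54; II: μ=5, E[X²]=50; III: μ=9.65, E[X²]=101.963.
E[X] = 0.375·12.5 + 0.375·5 + 0.25·9.65 = 8.975.
E[X²] = 0.375·161.54 + 0.375·50 + 0.25·101.963 = 104.818.
Var(X) = E[X²] − (E[X])² = 104.818 − 80.5506 = 24.2677.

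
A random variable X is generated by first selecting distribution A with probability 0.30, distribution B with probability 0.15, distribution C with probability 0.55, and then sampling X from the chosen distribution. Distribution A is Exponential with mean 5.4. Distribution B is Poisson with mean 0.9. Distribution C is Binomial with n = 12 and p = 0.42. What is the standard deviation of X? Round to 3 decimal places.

Per component, A: μ=5.4, E[X²]=58.32; B: μ=0.9, E[X²]=1.71; C: μ=5.04, E[X²]=28.3248.
E[X] = 0.3·5.4 + 0.15·0.9 + 0.55·5.04 = 4.527.
E[X²] = 0.3·58.32 + 0.15·1.71 + 0.55·28.3248 = 33.3311.
Var(X) = E[X²] − (E[X])² = 33.3311 − 20.4937 = 12.8374.
SD(X) = √12.8374 = 3.58293.

3.583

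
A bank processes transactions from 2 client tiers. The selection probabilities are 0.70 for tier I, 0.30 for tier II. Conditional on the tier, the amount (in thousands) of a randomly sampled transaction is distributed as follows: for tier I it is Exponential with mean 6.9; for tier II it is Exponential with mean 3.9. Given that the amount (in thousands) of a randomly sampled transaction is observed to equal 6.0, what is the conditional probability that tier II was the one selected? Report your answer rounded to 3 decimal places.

Likelihoods f(6.0 | ·): I: 0.060744; II: 0.0550541.
Posterior ∝ prior × likelihood. Numerator for II: 0.3·0.0550541 = 0.0165162.
Normalizing constant: 0.7·0.060744 + 0.3·0.0550541 = 0.0590371.
P(II | observation) = 0.0165162 / 0.0590371 = 0.279761.

0.280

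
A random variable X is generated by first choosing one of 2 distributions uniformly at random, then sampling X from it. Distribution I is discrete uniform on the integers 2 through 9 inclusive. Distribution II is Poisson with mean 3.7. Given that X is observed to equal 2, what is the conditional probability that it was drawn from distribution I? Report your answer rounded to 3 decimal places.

Likelihoods P(X=2 | ·): I: 0.125; II: 0.169233.
Posterior ∝ prior × likelihood. Numerator for I: 0.5·0.125 = 0.0625.
Normalizing constant: 0.5·0.125 + 0.5·0.169233 = 0.147116.
P(I | observation) = 0.0625 / 0.147116 = 0.424834.

0.425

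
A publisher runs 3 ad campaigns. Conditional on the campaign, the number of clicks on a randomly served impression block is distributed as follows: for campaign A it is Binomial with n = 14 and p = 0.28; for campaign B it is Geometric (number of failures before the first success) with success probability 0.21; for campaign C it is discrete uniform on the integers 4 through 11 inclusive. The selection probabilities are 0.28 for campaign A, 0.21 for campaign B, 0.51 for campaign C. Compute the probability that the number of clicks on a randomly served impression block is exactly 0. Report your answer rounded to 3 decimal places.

0.047

Conditional on each campaign, P(X = 0): A: 0.0100613; B: 0.21; C: 0.
By total probability, P(X = 0) = 0.28·0.0100613 + 0.21·0.21 + 0.51·0 = 0.0469172.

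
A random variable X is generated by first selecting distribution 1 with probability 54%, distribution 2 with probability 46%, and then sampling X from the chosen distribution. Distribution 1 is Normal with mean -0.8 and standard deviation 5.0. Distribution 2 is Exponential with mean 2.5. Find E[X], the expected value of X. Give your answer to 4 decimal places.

0.7180

Component means — 1: -0.8; 2: 2.5.
E[X] = 0.54·-0.8 + 0.46·2.5 = 0.718.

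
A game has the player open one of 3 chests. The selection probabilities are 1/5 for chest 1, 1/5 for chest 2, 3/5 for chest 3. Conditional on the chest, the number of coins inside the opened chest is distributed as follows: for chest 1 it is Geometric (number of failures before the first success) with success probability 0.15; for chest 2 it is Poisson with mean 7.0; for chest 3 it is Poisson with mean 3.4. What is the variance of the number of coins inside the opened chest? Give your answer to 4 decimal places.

13.2384

Per component, 1: μ=5.66667, E[X²]=69.8889; 2: μ=7, E[X²]=56; 3: μ=3.4, E[X²]=14.96.
E[X] = 0.2·5.66667 + 0.2·7 + 0.6·3.4 = 4.57333.
E[X²] = 0.2·69.8889 + 0.2·56 + 0.6·14.96 = 34.1538.
Var(X) = E[X²] − (E[X])² = 34.1538 − 20.9154 = 13.2384.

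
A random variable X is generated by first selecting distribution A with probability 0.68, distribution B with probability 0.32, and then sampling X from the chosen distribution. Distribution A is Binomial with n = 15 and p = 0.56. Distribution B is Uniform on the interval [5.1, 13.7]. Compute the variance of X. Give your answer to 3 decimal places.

4.703

Per component, A: μ=8.4, E[X²]=74.256; B: μ=9.4, E[X²]=94.5233.
E[X] = 0.68·8.4 + 0.32·9.4 = 8.72.
E[X²] = 0.68·74.256 + 0.32·94.5233 = 80.7415.
Var(X) = E[X²] − (E[X])² = 80.7415 − 76.0384 = 4.70315.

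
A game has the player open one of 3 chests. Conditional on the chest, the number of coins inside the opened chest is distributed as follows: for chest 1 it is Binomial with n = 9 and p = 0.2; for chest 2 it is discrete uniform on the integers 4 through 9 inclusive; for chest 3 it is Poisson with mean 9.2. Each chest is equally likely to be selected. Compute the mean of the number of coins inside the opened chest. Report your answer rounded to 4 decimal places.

5.8333

Component means — 1: 1.8; 2: 6.5; 3: 9.2.
E[X] = 0.333333·1.8 + 0.333333·6.5 + 0.333333·9.2 = 5.83333.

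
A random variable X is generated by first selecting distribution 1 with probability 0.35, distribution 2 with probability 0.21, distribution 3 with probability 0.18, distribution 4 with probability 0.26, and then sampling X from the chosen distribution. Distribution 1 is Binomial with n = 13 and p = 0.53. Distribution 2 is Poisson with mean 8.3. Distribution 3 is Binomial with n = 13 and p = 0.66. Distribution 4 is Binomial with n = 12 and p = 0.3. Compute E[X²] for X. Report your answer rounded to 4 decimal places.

51.7594

For each component E[X²] = Var + (mean)², giving 1: 50.7104; 2: 77.19; 3: 76.5336; 4: 15.48.
Overall E[X²] = 0.35·50.7104 + 0.21·77.19 + 0.18·76.5336 + 0.26·15.48 = 51.7594.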